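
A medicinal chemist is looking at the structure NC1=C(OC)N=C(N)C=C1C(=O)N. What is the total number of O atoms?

2

Scan the SMILES for O atoms (remember two-letter symbols like Cl and Br are single atoms).
Oxygen count: 2.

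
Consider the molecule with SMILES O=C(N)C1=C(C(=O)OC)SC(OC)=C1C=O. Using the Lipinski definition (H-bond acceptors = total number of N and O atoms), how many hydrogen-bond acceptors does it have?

N atoms: 1; O atoms: 5.
Lipinski HBA = 1 + 5 = 6.

6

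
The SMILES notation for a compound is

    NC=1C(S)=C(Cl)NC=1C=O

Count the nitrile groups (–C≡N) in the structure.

0

Scan the SMILES for the nitrile motif — none present.
Groups that are present: 1 aldehyde, 1 primary amine, 1 thiol.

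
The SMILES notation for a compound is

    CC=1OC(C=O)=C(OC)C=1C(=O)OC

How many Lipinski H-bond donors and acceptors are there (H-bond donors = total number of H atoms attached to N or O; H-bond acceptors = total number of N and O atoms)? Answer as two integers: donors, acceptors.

0, 5

Donors: find every N or O and count the H atoms it carries.
  atom 3 (O): bond orders sum to 2 → 0 H
  atom 6 (O): bond orders sum to 2 → 0 H
  atom 8 (O): bond orders sum to 2 → 0 H
  atom 12 (O): bond orders sum to 2 → 0 H
  atom 13 (O): bond orders sum to 2 → 0 H
Lipinski HBD = 0.
Acceptors: N atoms = 0, O atoms = 5 → HBA = 5.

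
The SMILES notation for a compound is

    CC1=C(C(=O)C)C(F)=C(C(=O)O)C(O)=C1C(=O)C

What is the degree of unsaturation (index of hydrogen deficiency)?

Molecular formula: C12H11FO5.
DoU = (2C + 2 + N − H − X) / 2, where X is the halogen count and O/S are ignored.
    = (2·12 + 2 + 0 − 11 − 1) / 2 = 14 / 2 = 7.

7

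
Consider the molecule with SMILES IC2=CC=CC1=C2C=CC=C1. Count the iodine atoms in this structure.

1

Scan the SMILES for I atoms (remember two-letter symbols like Cl and Br are single atoms).
Iodine count: 1.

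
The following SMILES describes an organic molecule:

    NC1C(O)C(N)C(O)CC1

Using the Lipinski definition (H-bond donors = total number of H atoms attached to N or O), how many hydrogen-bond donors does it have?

6

Donors: find every N or O and count the H atoms it carries.
  atom 1 (N): bond orders sum to 1 → 2 H
  atom 4 (O): bond orders sum to 1 → 1 H
  atom 6 (N): bond orders sum to 1 → 2 H
  atom 8 (O): bond orders sum to 1 → 1 H
Lipinski HBD = 6.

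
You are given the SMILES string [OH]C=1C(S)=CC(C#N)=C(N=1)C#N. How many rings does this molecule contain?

1

In SMILES, each pair of matching ring-closure digits denotes one ring-closing bond; the number of such bonds equals the number of independent rings.
Ring-closure bonds here: 1.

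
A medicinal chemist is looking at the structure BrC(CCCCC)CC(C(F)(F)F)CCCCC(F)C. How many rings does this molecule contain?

0

In SMILES, each pair of matching ring-closure digits denotes one ring-closing bond; the number of such bonds equals the number of independent rings.
Ring-closure bonds here: 0.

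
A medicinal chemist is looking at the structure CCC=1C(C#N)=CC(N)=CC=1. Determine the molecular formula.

Walk through each heavy atom and fill implicit hydrogens from standard valence (C 4, N 3, O 2, S 2, halogen 1):
  atom 1: C, bond orders sum to 1 (valence 4) → 3 H
  atom 2: C, bond orders sum to 2 (valence 4) → 2 H
  atom 3: C, bond orders sum to 4 (valence 4) → 0 H
  atom 4: C, bond orders sum to 4 (valence 4) → 0 H
  atom 5: C, bond orders sum to 4 (valence 4) → 0 H
  atom 6: N, bond orders sum to 3 (valence 3) → 0 H
  atom 7: C, bond orders sum to 3 (valence 4) → 1 H
  atom 8: C, bond orders sum to 4 (valence 4) → 0 H
  atom 9: N, bond orders sum to 1 (valence 3) → 2 H
  atom 10: C, bond orders sum to 3 (valence 4) → 1 H
  atom 11: C, bond orders sum to 3 (valence 4) → 1 H
Totals → C:9, H:10, N:2.

C9H10N2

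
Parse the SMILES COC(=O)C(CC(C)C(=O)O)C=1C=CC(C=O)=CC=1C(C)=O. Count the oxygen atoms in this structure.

Scan the SMILES for O atoms (remember two-letter symbols like Cl and Br are single atoms).
Oxygen count: 6.

6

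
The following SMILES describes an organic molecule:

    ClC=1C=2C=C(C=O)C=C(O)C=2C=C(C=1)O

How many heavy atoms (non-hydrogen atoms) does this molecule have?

15

Every atom symbol written in the SMILES (organic subset) is one heavy atom; implicit H are not written.
Heavy atoms by element → C:11, Cl:1, O:3.
Total: 15.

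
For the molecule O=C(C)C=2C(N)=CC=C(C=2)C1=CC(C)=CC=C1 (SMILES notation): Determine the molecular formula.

Walk through each heavy atom and fill implicit hydrogens from standard valence (C 4, N 3, O 2, S 2, halogen 1):
  atom 1: O, bond orders sum to 2 (valence 2) → 0 H
  atom 2: C, bond orders sum to 4 (valence 4) → 0 H
  atom 3: C, bond orders sum to 1 (valence 4) → 3 H
  atom 4: C, bond orders sum to 4 (valence 4) → 0 H
  atom 5: C, bond orders sum to 4 (valence 4) → 0 H
  atom 6: N, bond orders sum to 1 (valence 3) → 2 H
  atom 7: C, bond orders sum to 3 (valence 4) → 1 H
  atom 8: C, bond orders sum to 3 (valence 4) → 1 H
  atom 9: C, bond orders sum to 4 (valence 4) → 0 H
  atom 10: C, bond orders sum to 3 (valence 4) → 1 H
  atom 11: C, bond orders sum to 4 (valence 4) → 0 H
  atom 12: C, bond orders sum to 3 (valence 4) → 1 H
  atom 13: C, bond orders sum to 4 (valence 4) → 0 H
  atom 14: C, bond orders sum to 1 (valence 4) → 3 H
  atom 15: C, bond orders sum to 3 (valence 4) → 1 H
  atom 16: C, bond orders sum to 3 (valence 4) → 1 H
  atom 17: C, bond orders sum to 3 (valence 4) → 1 H
Totals → C:15, H:15, N:1, O:1.

C15H15NO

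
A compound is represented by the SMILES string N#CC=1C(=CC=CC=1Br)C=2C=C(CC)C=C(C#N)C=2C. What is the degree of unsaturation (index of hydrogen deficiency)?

12

Degree of unsaturation = (number of rings) + (number of π bonds).
Ring closures in the SMILES: 2.
π bonds: 6 double bonds (each 1 DoU), 2 triple bonds (each 2 DoU) → 10 DoU from unsaturation.
Total DoU = 2 + 10 = 12.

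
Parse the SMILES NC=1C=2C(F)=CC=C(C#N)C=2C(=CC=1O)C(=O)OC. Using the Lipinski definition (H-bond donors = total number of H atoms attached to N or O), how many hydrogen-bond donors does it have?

Donors: find every N or O and count the H atoms it carries.
  atom 1 (N): bond orders sum to 1 → 2 H
  atom 10 (N): bond orders sum to 3 → 0 H
  atom 15 (O): bond orders sum to 1 → 1 H
  atom 17 (O): bond orders sum to 2 → 0 H
  atom 18 (O): bond orders sum to 2 → 0 H
Lipinski HBD = 3.

3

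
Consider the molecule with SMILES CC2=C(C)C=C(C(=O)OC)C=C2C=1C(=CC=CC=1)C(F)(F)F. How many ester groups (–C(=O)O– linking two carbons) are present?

1

The ester motif appears at heavy-atom position 7 in the SMILES.
Ester count: 1.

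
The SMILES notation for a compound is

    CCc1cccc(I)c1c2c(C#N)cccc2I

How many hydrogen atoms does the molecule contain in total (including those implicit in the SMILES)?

11

Walk through each heavy atom and fill implicit hydrogens from standard valence (C 4, N 3, O 2, S 2, halogen 1); for lowercase aromatic atoms, an aromatic c carries 1 H when it has two neighbours and 0 H with three, and aromatic n carries 0 H:
  atom 1: C, bond orders sum to 1 (valence 4) → 3 H
  atom 2: C, bond orders sum to 2 (valence 4) → 2 H
  atom 3: aromatic c, 3 neighbours → 0 H
  atom 4: aromatic c, 2 neighbours → 1 H
  atom 5: aromatic c, 2 neighbours → 1 H
  atom 6: aromatic c, 2 neighbours → 1 H
  atom 7: aromatic c, 3 neighbours → 0 H
  atom 8: I (halogen, monovalent) → 0 H
  atom 9: aromatic c, 3 neighbours → 0 H
  atom 10: aromatic c, 3 neighbours → 0 H
  atom 11: aromatic c, 3 neighbours → 0 H
  atom 12: C, bond orders sum to 4 (valence 4) → 0 H
  atom 13: N, bond orders sum to 3 (valence 3) → 0 H
  atom 14: aromatic c, 2 neighbours → 1 H
  atom 15: aromatic c, 2 neighbours → 1 H
  atom 16: aromatic c, 2 neighbours → 1 H
  atom 17: aromatic c, 3 neighbours → 0 H
  atom 18: I (halogen, monovalent) → 0 H
Total hydrogens: 11.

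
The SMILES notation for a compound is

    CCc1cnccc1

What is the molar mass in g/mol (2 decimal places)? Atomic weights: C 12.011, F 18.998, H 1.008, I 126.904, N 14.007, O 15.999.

107.16 g/mol

First, the molecular formula is C7H9N (counting implicit H from valence).
  C: 7 × 12.011 = 84.077
  H: 9 × 1.008 = 9.072
  N: 1 × 14.007 = 14.007
Sum: 7×12.011 + 9×1.008 + 1×14.007 = 107.156 → 107.16 g/mol.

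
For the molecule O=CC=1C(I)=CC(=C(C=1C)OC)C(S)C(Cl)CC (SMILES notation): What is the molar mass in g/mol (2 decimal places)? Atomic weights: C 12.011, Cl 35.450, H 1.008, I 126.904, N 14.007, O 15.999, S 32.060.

First, the molecular formula is C13H16ClIO2S (counting implicit H from valence).
  C: 13 × 12.011 = 156.143
  Cl: 1 × 35.450 = 35.450
  H: 16 × 1.008 = 16.128
  I: 1 × 126.904 = 126.904
  O: 2 × 15.999 = 31.998
  S: 1 × 32.060 = 32.060
Sum: 13×12.011 + 1×35.450 + 16×1.008 + 1×126.904 + 2×15.999 + 1×32.060 = 398.683 → 398.68 g/mol.

398.68 g/mol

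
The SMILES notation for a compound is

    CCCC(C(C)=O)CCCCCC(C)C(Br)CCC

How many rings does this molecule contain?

In SMILES, each pair of matching ring-closure digits denotes one ring-closing bond; the number of such bonds equals the number of independent rings.
Ring-closure bonds here: 0.

0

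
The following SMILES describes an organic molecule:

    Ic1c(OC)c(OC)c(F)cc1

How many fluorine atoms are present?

1

Scan the SMILES for F atoms (remember two-letter symbols like Cl and Br are single atoms).
Fluorine count: 1.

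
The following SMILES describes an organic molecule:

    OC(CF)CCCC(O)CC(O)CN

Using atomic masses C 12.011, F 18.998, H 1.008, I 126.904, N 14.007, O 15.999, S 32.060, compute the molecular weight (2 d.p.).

First, the molecular formula is C9H20FNO3 (counting implicit H from valence).
  C: 9 × 12.011 = 108.099
  F: 1 × 18.998 = 18.998
  H: 20 × 1.008 = 20.160
  N: 1 × 14.007 = 14.007
  O: 3 × 15.999 = 47.997
Sum: 9×12.011 + 1×18.998 + 20×1.008 + 1×14.007 + 3×15.999 = 209.261 → 209.26 g/mol.

209.26 g/mol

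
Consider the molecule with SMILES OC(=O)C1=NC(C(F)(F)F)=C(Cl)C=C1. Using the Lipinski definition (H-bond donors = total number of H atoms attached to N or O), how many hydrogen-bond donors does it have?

Donors: find every N or O and count the H atoms it carries.
  atom 1 (O): bond orders sum to 1 → 1 H
  atom 3 (O): bond orders sum to 2 → 0 H
  atom 5 (N): bond orders sum to 3 → 0 H
Lipinski HBD = 1.

1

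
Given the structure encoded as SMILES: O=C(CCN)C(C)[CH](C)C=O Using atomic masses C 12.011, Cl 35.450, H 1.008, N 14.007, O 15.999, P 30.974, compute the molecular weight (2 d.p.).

First, the molecular formula is C8H15NO2 (counting implicit H from valence).
  C: 8 × 12.011 = 96.088
  H: 15 × 1.008 = 15.120
  N: 1 × 14.007 = 14.007
  O: 2 × 15.999 = 31.998
Sum: 8×12.011 + 15×1.008 + 1×14.007 + 2×15.999 = 157.213 → 157.21 g/mol.

157.21 g/mol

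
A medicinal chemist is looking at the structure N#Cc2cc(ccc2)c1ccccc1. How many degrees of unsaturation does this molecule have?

10

Molecular formula: C13H9N.
DoU = (2C + 2 + N − H − X) / 2, where X is the halogen count and O/S are ignored.
    = (2·13 + 2 + 1 − 9 − 0) / 2 = 20 / 2 = 10.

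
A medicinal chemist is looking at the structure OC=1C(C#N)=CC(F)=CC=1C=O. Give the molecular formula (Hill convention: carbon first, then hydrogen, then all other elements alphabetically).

C8H4FNO2

Walk through each heavy atom and fill implicit hydrogens from standard valence (C 4, N 3, O 2, S 2, halogen 1):
  atom 1: O, bond orders sum to 1 (valence 2) → 1 H
  atom 2: C, bond orders sum to 4 (valence 4) → 0 H
  atom 3: C, bond orders sum to 4 (valence 4) → 0 H
  atom 4: C, bond orders sum to 4 (valence 4) → 0 H
  atom 5: N, bond orders sum to 3 (valence 3) → 0 H
  atom 6: C, bond orders sum to 3 (valence 4) → 1 H
  atom 7: C, bond orders sum to 4 (valence 4) → 0 H
  atom 8: F (halogen, monovalent) → 0 H
  atom 9: C, bond orders sum to 3 (valence 4) → 1 H
  atom 10: C, bond orders sum to 4 (valence 4) → 0 H
  atom 11: C, bond orders sum to 3 (valence 4) → 1 H
  atom 12: O, bond orders sum to 2 (valence 2) → 0 H
Totals → C:8, H:4, F:1, N:1, O:2.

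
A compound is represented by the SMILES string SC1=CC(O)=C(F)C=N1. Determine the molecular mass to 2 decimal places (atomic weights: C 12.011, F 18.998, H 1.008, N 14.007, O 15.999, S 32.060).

145.15 g/mol

First, the molecular formula is C5H4FNOS (counting implicit H from valence).
  C: 5 × 12.011 = 60.055
  F: 1 × 18.998 = 18.998
  H: 4 × 1.008 = 4.032
  N: 1 × 14.007 = 14.007
  O: 1 × 15.999 = 15.999
  S: 1 × 32.060 = 32.060
Sum: 5×12.011 + 1×18.998 + 4×1.008 + 1×14.007 + 1×15.999 + 1×32.060 = 145.151 → 145.15 g/mol.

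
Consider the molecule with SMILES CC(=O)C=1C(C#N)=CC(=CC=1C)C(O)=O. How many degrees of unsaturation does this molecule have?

8

Degree of unsaturation = (number of rings) + (number of π bonds).
Ring closures in the SMILES: 1.
π bonds: 5 double bonds (each 1 DoU), 1 triple bond (each 2 DoU) → 7 DoU from unsaturation.
Total DoU = 1 + 7 = 8.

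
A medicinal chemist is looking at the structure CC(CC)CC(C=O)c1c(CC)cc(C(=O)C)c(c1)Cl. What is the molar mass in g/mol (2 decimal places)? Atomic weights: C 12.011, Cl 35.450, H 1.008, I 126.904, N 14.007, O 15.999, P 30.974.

294.82 g/mol

First, the molecular formula is C17H23ClO2 (counting implicit H from valence).
  C: 17 × 12.011 = 204.187
  Cl: 1 × 35.450 = 35.450
  H: 23 × 1.008 = 23.184
  O: 2 × 15.999 = 31.998
Sum: 17×12.011 + 1×35.450 + 23×1.008 + 2×15.999 = 294.819 → 294.82 g/mol.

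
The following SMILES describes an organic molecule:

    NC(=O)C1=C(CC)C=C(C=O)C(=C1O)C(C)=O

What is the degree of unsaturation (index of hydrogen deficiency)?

7

Molecular formula: C12H13NO4.
DoU = (2C + 2 + N − H − X) / 2, where X is the halogen count and O/S are ignored.
    = (2·12 + 2 + 1 − 13 − 0) / 2 = 14 / 2 = 7.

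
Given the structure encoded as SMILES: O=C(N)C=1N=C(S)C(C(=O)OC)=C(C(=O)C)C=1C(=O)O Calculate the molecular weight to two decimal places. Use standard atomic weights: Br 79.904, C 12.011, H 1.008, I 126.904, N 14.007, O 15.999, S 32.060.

298.27 g/mol

First, the molecular formula is C11H10N2O6S (counting implicit H from valence).
  C: 11 × 12.011 = 132.121
  H: 10 × 1.008 = 10.080
  N: 2 × 14.007 = 28.014
  O: 6 × 15.999 = 95.994
  S: 1 × 32.060 = 32.060
Sum: 11×12.011 + 10×1.008 + 2×14.007 + 6×15.999 + 1×32.060 = 298.269 → 298.27 g/mol.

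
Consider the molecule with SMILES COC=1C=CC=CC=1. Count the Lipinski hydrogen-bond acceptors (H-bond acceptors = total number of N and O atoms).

N atoms: 0; O atoms: 1.
Lipinski HBA = 0 + 1 = 1.

1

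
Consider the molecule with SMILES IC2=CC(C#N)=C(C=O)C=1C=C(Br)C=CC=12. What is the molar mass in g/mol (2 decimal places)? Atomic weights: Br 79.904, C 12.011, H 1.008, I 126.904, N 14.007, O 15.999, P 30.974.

First, the molecular formula is C12H5BrINO (counting implicit H from valence).
  Br: 1 × 79.904 = 79.904
  C: 12 × 12.011 = 144.132
  H: 5 × 1.008 = 5.040
  I: 1 × 126.904 = 126.904
  N: 1 × 14.007 = 14.007
  O: 1 × 15.999 = 15.999
Sum: 1×79.904 + 12×12.011 + 5×1.008 + 1×126.904 + 1×14.007 + 1×15.999 = 385.986 → 385.99 g/mol.

385.99 g/mol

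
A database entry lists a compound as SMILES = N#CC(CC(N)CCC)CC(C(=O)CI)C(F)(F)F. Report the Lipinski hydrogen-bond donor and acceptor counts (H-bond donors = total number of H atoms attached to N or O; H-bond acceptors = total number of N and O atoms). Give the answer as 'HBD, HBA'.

Donors: find every N or O and count the H atoms it carries.
  atom 1 (N): bond orders sum to 3 → 0 H
  atom 6 (N): bond orders sum to 1 → 2 H
  atom 13 (O): bond orders sum to 2 → 0 H
Lipinski HBD = 2.
Acceptors: N atoms = 2, O atoms = 1 → HBA = 3.

2, 3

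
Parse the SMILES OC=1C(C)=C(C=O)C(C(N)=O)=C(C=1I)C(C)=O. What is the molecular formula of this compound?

C11H10INO4

Walk through each heavy atom and fill implicit hydrogens from standard valence (C 4, N 3, O 2, S 2, halogen 1):
  atom 1: O, bond orders sum to 1 (valence 2) → 1 H
  atom 2: C, bond orders sum to 4 (valence 4) → 0 H
  atom 3: C, bond orders sum to 4 (valence 4) → 0 H
  atom 4: C, bond orders sum to 1 (valence 4) → 3 H
  atom 5: C, bond orders sum to 4 (valence 4) → 0 H
  atom 6: C, bond orders sum to 3 (valence 4) → 1 H
  atom 7: O, bond orders sum to 2 (valence 2) → 0 H
  atom 8: C, bond orders sum to 4 (valence 4) → 0 H
  atom 9: C, bond orders sum to 4 (valence 4) → 0 H
  atom 10: N, bond orders sum to 1 (valence 3) → 2 H
  atom 11: O, bond orders sum to 2 (valence 2) → 0 H
  atom 12: C, bond orders sum to 4 (valence 4) → 0 H
  atom 13: C, bond orders sum to 4 (valence 4) → 0 H
  atom 14: I (halogen, monovalent) → 0 H
  atom 15: C, bond orders sum to 4 (valence 4) → 0 H
  atom 16: C, bond orders sum to 1 (valence 4) → 3 H
  atom 17: O, bond orders sum to 2 (valence 2) → 0 H
Totals → C:11, H:10, I:1, N:1, O:4.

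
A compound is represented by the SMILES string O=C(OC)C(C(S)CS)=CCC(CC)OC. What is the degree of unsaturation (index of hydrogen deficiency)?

Degree of unsaturation = (number of rings) + (number of π bonds).
Ring closures in the SMILES: 0.
π bonds: 2 double bonds (each 1 DoU) → 2 DoU from unsaturation.
Total DoU = 0 + 2 = 2.

2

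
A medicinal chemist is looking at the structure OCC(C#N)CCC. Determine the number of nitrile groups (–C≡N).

The nitrile motif appears at heavy-atom position 4 in the SMILES.
Other groups present: 1 hydroxyl.
Nitrile count: 1.

1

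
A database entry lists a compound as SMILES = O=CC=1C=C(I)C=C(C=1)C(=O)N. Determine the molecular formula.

C8H6INO2

Walk through each heavy atom and fill implicit hydrogens from standard valence (C 4, N 3, O 2, S 2, halogen 1):
  atom 1: O, bond orders sum to 2 (valence 2) → 0 H
  atom 2: C, bond orders sum to 3 (valence 4) → 1 H
  atom 3: C, bond orders sum to 4 (valence 4) → 0 H
  atom 4: C, bond orders sum to 3 (valence 4) → 1 H
  atom 5: C, bond orders sum to 4 (valence 4) → 0 H
  atom 6: I (halogen, monovalent) → 0 H
  atom 7: C, bond orders sum to 3 (valence 4) → 1 H
  atom 8: C, bond orders sum to 4 (valence 4) → 0 H
  atom 9: C, bond orders sum to 3 (valence 4) → 1 H
  atom 10: C, bond orders sum to 4 (valence 4) → 0 H
  atom 11: O, bond orders sum to 2 (valence 2) → 0 H
  atom 12: N, bond orders sum to 1 (valence 3) → 2 H
Totals → C:8, H:6, I:1, N:1, O:2.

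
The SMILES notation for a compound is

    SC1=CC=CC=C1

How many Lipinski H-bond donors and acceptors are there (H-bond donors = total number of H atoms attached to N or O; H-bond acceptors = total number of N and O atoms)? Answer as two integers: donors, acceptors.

0, 0

Donors: find every N or O and count the H atoms it carries.
  (no N or O atoms present)
Lipinski HBD = 0.
Acceptors: N atoms = 0, O atoms = 0 → HBA = 0.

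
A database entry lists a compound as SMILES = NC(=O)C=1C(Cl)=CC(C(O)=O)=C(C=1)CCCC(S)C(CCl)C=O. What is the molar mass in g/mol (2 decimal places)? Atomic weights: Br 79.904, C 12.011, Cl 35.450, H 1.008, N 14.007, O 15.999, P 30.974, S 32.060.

378.26 g/mol

First, the molecular formula is C15H17Cl2NO4S (counting implicit H from valence).
  C: 15 × 12.011 = 180.165
  Cl: 2 × 35.450 = 70.900
  H: 17 × 1.008 = 17.136
  N: 1 × 14.007 = 14.007
  O: 4 × 15.999 = 63.996
  S: 1 × 32.060 = 32.060
Sum: 15×12.011 + 2×35.450 + 17×1.008 + 1×14.007 + 4×15.999 + 1×32.060 = 378.264 → 378.26 g/mol.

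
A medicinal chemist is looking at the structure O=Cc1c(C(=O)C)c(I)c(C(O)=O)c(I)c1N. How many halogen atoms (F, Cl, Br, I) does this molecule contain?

Halogen atoms appear at heavy-atom positions 9, 15 (2×I).
Other groups present: 1 aldehyde, 1 carboxylic acid, 1 ketone, 1 primary amine.
Halogen count: 2.

2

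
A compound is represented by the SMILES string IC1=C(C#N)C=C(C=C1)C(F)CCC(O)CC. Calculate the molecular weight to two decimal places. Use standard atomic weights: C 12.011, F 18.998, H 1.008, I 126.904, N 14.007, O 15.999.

First, the molecular formula is C13H15FINO (counting implicit H from valence).
  C: 13 × 12.011 = 156.143
  F: 1 × 18.998 = 18.998
  H: 15 × 1.008 = 15.120
  I: 1 × 126.904 = 126.904
  N: 1 × 14.007 = 14.007
  O: 1 × 15.999 = 15.999
Sum: 13×12.011 + 1×18.998 + 15×1.008 + 1×126.904 + 1×14.007 + 1×15.999 = 347.171 → 347.17 g/mol.

347.17 g/mol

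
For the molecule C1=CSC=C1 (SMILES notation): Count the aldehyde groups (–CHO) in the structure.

Scan the SMILES for the aldehyde motif — none present.

0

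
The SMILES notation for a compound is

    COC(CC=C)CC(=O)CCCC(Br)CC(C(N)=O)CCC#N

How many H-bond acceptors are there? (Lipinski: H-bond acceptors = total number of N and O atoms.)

N atoms: 2; O atoms: 3.
Lipinski HBA = 2 + 3 = 5.

5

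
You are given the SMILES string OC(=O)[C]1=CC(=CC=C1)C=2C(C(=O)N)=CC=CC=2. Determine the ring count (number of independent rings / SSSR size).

2

In SMILES, each pair of matching ring-closure digits denotes one ring-closing bond; the number of such bonds equals the number of independent rings.
Ring-closure bonds here: 2.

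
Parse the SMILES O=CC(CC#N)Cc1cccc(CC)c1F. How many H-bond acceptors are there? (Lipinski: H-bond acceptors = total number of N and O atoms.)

2

N atoms: 1; O atoms: 1.
Lipinski HBA = 1 + 1 = 2.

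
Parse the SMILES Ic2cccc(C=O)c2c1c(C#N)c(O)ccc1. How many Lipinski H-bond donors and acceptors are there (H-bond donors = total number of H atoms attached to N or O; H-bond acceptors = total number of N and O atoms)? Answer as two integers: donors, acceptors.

1, 3

Donors: find every N or O and count the H atoms it carries.
  atom 8 (O): bond orders sum to 2 → 0 H
  atom 13 (N): bond orders sum to 3 → 0 H
  atom 15 (O): bond orders sum to 1 → 1 H
Lipinski HBD = 1.
Acceptors: N atoms = 1, O atoms = 2 → HBA = 3.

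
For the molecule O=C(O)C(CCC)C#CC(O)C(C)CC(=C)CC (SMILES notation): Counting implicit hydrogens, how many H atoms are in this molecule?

24

Walk through each heavy atom and fill implicit hydrogens from standard valence (C 4, N 3, O 2, S 2, halogen 1):
  atom 1: O, bond orders sum to 2 (valence 2) → 0 H
  atom 2: C, bond orders sum to 4 (valence 4) → 0 H
  atom 3: O, bond orders sum to 1 (valence 2) → 1 H
  atom 4: C, bond orders sum to 3 (valence 4) → 1 H
  atom 5: C, bond orders sum to 2 (valence 4) → 2 H
  atom 6: C, bond orders sum to 2 (valence 4) → 2 H
  atom 7: C, bond orders sum to 1 (valence 4) → 3 H
  atom 8: C, bond orders sum to 4 (valence 4) → 0 H
  atom 9: C, bond orders sum to 4 (valence 4) → 0 H
  atom 10: C, bond orders sum to 3 (valence 4) → 1 H
  atom 11: O, bond orders sum to 1 (valence 2) → 1 H
  atom 12: C, bond orders sum to 3 (valence 4) → 1 H
  atom 13: C, bond orders sum to 1 (valence 4) → 3 H
  atom 14: C, bond orders sum to 2 (valence 4) → 2 H
  atom 15: C, bond orders sum to 4 (valence 4) → 0 H
  atom 16: C, bond orders sum to 2 (valence 4) → 2 H
  atom 17: C, bond orders sum to 2 (valence 4) → 2 H
  atom 18: C, bond orders sum to 1 (valence 4) → 3 H
Total hydrogens: 24.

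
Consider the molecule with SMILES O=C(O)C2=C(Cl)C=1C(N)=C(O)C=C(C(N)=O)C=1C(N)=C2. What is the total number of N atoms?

Scan the SMILES for N atoms (remember two-letter symbols like Cl and Br are single atoms).
Nitrogen count: 3.

3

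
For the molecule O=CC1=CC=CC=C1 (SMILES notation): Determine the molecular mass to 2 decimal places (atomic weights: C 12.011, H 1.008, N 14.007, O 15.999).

106.12 g/mol

First, the molecular formula is C7H6O (counting implicit H from valence).
  C: 7 × 12.011 = 84.077
  H: 6 × 1.008 = 6.048
  O: 1 × 15.999 = 15.999
Sum: 7×12.011 + 6×1.008 + 1×15.999 = 106.124 → 106.12 g/mol.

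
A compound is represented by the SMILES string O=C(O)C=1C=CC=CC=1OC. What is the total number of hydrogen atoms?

Walk through each heavy atom and fill implicit hydrogens from standard valence (C 4, N 3, O 2, S 2, halogen 1):
  atom 1: O, bond orders sum to 2 (valence 2) → 0 H
  atom 2: C, bond orders sum to 4 (valence 4) → 0 H
  atom 3: O, bond orders sum to 1 (valence 2) → 1 H
  atom 4: C, bond orders sum to 4 (valence 4) → 0 H
  atom 5: C, bond orders sum to 3 (valence 4) → 1 H
  atom 6: C, bond orders sum to 3 (valence 4) → 1 H
  atom 7: C, bond orders sum to 3 (valence 4) → 1 H
  atom 8: C, bond orders sum to 3 (valence 4) → 1 H
  atom 9: C, bond orders sum to 4 (valence 4) → 0 H
  atom 10: O, bond orders sum to 2 (valence 2) → 0 H
  atom 11: C, bond orders sum to 1 (valence 4) → 3 H
Total hydrogens: 8.

8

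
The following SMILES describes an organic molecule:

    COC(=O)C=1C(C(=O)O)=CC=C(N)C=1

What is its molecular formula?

Walk through each heavy atom and fill implicit hydrogens from standard valence (C 4, N 3, O 2, S 2, halogen 1):
  atom 1: C, bond orders sum to 1 (valence 4) → 3 H
  atom 2: O, bond orders sum to 2 (valence 2) → 0 H
  atom 3: C, bond orders sum to 4 (valence 4) → 0 H
  atom 4: O, bond orders sum to 2 (valence 2) → 0 H
  atom 5: C, bond orders sum to 4 (valence 4) → 0 H
  atom 6: C, bond orders sum to 4 (valence 4) → 0 H
  atom 7: C, bond orders sum to 4 (valence 4) → 0 H
  atom 8: O, bond orders sum to 2 (valence 2) → 0 H
  atom 9: O, bond orders sum to 1 (valence 2) → 1 H
  atom 10: C, bond orders sum to 3 (valence 4) → 1 H
  atom 11: C, bond orders sum to 3 (valence 4) → 1 H
  atom 12: C, bond orders sum to 4 (valence 4) → 0 H
  atom 13: N, bond orders sum to 1 (valence 3) → 2 H
  atom 14: C, bond orders sum to 3 (valence 4) → 1 H
Totals → C:9, H:9, N:1, O:4.
In Hill order: C9H9NO4.

C9H9NO4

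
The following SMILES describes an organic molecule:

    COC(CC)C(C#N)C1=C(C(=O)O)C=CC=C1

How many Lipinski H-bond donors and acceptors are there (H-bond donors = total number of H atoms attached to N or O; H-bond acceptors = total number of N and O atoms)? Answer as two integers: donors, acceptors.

1, 4

Donors: find every N or O and count the H atoms it carries.
  atom 2 (O): bond orders sum to 2 → 0 H
  atom 8 (N): bond orders sum to 3 → 0 H
  atom 12 (O): bond orders sum to 2 → 0 H
  atom 13 (O): bond orders sum to 1 → 1 H
Lipinski HBD = 1.
Acceptors: N atoms = 1, O atoms = 3 → HBA = 4.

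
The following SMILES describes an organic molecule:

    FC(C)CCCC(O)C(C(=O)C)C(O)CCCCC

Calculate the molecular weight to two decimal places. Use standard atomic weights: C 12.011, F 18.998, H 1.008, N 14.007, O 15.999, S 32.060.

First, the molecular formula is C15H29FO3 (counting implicit H from valence).
  C: 15 × 12.011 = 180.165
  F: 1 × 18.998 = 18.998
  H: 29 × 1.008 = 29.232
  O: 3 × 15.999 = 47.997
Sum: 15×12.011 + 1×18.998 + 29×1.008 + 3×15.999 = 276.392 → 276.39 g/mol.

276.39 g/mol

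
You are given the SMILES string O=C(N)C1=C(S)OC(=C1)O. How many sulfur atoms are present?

Scan the SMILES for S atoms (remember two-letter symbols like Cl and Br are single atoms).
Sulfur count: 1.

1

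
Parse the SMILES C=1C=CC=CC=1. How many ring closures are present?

In SMILES, each pair of matching ring-closure digits denotes one ring-closing bond; the number of such bonds equals the number of independent rings.
Ring-closure bonds here: 1.

1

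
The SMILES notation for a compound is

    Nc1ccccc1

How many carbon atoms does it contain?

Count every carbon token in the SMILES (each C, including those in ring-closure positions and inside branches).
Carbon count: 6.

6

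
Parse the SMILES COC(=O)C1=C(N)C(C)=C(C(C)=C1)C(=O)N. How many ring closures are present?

1

In SMILES, each pair of matching ring-closure digits denotes one ring-closing bond; the number of such bonds equals the number of independent rings.
Ring-closure bonds here: 1.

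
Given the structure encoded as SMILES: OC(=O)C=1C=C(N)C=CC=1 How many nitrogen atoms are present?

1

Scan the SMILES for N atoms (remember two-letter symbols like Cl and Br are single atoms).
Nitrogen count: 1.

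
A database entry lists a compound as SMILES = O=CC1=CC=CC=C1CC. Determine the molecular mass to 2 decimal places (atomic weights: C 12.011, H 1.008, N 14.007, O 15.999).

134.18 g/mol

First, the molecular formula is C9H10O (counting implicit H from valence).
  C: 9 × 12.011 = 108.099
  H: 10 × 1.008 = 10.080
  O: 1 × 15.999 = 15.999
Sum: 9×12.011 + 10×1.008 + 1×15.999 = 134.178 → 134.18 g/mol.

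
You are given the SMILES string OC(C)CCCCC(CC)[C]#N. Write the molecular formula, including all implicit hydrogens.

Walk through each heavy atom and fill implicit hydrogens from standard valence (C 4, N 3, O 2, S 2, halogen 1):
  atom 1: O, bond orders sum to 1 (valence 2) → 1 H
  atom 2: C, bond orders sum to 3 (valence 4) → 1 H
  atom 3: C, bond orders sum to 1 (valence 4) → 3 H
  atom 4: C, bond orders sum to 2 (valence 4) → 2 H
  atom 5: C, bond orders sum to 2 (valence 4) → 2 H
  atom 6: C, bond orders sum to 2 (valence 4) → 2 H
  atom 7: C, bond orders sum to 2 (valence 4) → 2 H
  atom 8: C, bond orders sum to 3 (valence 4) → 1 H
  atom 9: C, bond orders sum to 2 (valence 4) → 2 H
  atom 10: C, bond orders sum to 1 (valence 4) → 3 H
  atom 11: C with explicit H count 0
  atom 12: N, bond orders sum to 3 (valence 3) → 0 H
Totals → C:10, H:19, N:1, O:1.
In Hill order: C10H19NO.

C10H19NO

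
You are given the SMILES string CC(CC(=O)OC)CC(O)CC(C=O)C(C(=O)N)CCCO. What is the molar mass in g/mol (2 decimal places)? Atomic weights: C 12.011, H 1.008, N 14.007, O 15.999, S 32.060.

First, the molecular formula is C15H27NO6 (counting implicit H from valence).
  C: 15 × 12.011 = 180.165
  H: 27 × 1.008 = 27.216
  N: 1 × 14.007 = 14.007
  O: 6 × 15.999 = 95.994
Sum: 15×12.011 + 27×1.008 + 1×14.007 + 6×15.999 = 317.382 → 317.38 g/mol.

317.38 g/mol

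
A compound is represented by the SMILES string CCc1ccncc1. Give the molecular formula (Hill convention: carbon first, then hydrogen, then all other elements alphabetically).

Walk through each heavy atom and fill implicit hydrogens from standard valence (C 4, N 3, O 2, S 2, halogen 1); for lowercase aromatic atoms, an aromatic c carries 1 H when it has two neighbours and 0 H with three, and aromatic n carries 0 H:
  atom 1: C, bond orders sum to 1 (valence 4) → 3 H
  atom 2: C, bond orders sum to 2 (valence 4) → 2 H
  atom 3: aromatic c, 3 neighbours → 0 H
  atom 4: aromatic c, 2 neighbours → 1 H
  atom 5: aromatic c, 2 neighbours → 1 H
  atom 6: aromatic n, 2 neighbours → 0 H
  atom 7: aromatic c, 2 neighbours → 1 H
  atom 8: aromatic c, 2 neighbours → 1 H
Totals → C:7, H:9, N:1.

C7H9N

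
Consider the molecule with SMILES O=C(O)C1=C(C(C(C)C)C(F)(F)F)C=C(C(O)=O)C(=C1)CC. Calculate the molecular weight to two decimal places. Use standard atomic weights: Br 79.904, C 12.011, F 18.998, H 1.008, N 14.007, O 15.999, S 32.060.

First, the molecular formula is C15H17F3O4 (counting implicit H from valence).
  C: 15 × 12.011 = 180.165
  F: 3 × 18.998 = 56.994
  H: 17 × 1.008 = 17.136
  O: 4 × 15.999 = 63.996
Sum: 15×12.011 + 3×18.998 + 17×1.008 + 4×15.999 = 318.291 → 318.29 g/mol.

318.29 g/mol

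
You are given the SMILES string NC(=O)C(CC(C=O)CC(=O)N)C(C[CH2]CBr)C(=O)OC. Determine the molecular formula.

Walk through each heavy atom and fill implicit hydrogens from standard valence (C 4, N 3, O 2, S 2, halogen 1):
  atom 1: N, bond orders sum to 1 (valence 3) → 2 H
  atom 2: C, bond orders sum to 4 (valence 4) → 0 H
  atom 3: O, bond orders sum to 2 (valence 2) → 0 H
  atom 4: C, bond orders sum to 3 (valence 4) → 1 H
  atom 5: C, bond orders sum to 2 (valence 4) → 2 H
  atom 6: C, bond orders sum to 3 (valence 4) → 1 H
  atom 7: C, bond orders sum to 3 (valence 4) → 1 H
  atom 8: O, bond orders sum to 2 (valence 2) → 0 H
  atom 9: C, bond orders sum to 2 (valence 4) → 2 H
  atom 10: C, bond orders sum to 4 (valence 4) → 0 H
  atom 11: O, bond orders sum to 2 (valence 2) → 0 H
  atom 12: N, bond orders sum to 1 (valence 3) → 2 H
  atom 13: C, bond orders sum to 3 (valence 4) → 1 H
  atom 14: C, bond orders sum to 2 (valence 4) → 2 H
  atom 15: C with explicit H count 2
  atom 16: C, bond orders sum to 2 (valence 4) → 2 H
  atom 17: Br (halogen, monovalent) → 0 H
  atom 18: C, bond orders sum to 4 (valence 4) → 0 H
  atom 19: O, bond orders sum to 2 (valence 2) → 0 H
  atom 20: O, bond orders sum to 2 (valence 2) → 0 H
  atom 21: C, bond orders sum to 1 (valence 4) → 3 H
Totals → C:13, H:21, Br:1, N:2, O:5.

C13H21BrN2O5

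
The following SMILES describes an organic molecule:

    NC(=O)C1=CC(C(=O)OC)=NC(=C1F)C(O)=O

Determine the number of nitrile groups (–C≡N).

0

Scan the SMILES for the nitrile motif — none present.
Groups that are present: 1 amide, 1 carboxylic acid, 1 ester.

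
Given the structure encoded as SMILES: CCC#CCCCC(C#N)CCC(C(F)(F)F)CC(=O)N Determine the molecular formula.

Walk through each heavy atom and fill implicit hydrogens from standard valence (C 4, N 3, O 2, S 2, halogen 1):
  atom 1: C, bond orders sum to 1 (valence 4) → 3 H
  atom 2: C, bond orders sum to 2 (valence 4) → 2 H
  atom 3: C, bond orders sum to 4 (valence 4) → 0 H
  atom 4: C, bond orders sum to 4 (valence 4) → 0 H
  atom 5: C, bond orders sum to 2 (valence 4) → 2 H
  atom 6: C, bond orders sum to 2 (valence 4) → 2 H
  atom 7: C, bond orders sum to 2 (valence 4) → 2 H
  atom 8: C, bond orders sum to 3 (valence 4) → 1 H
  atom 9: C, bond orders sum to 4 (valence 4) → 0 H
  atom 10: N, bond orders sum to 3 (valence 3) → 0 H
  atom 11: C, bond orders sum to 2 (valence 4) → 2 H
  atom 12: C, bond orders sum to 2 (valence 4) → 2 H
  atom 13: C, bond orders sum to 3 (valence 4) → 1 H
  atom 14: C, bond orders sum to 4 (valence 4) → 0 H
  atom 15: F (halogen, monovalent) → 0 H
  atom 16: F (halogen, monovalent) → 0 H
  atom 17: F (halogen, monovalent) → 0 H
  atom 18: C, bond orders sum to 2 (valence 4) → 2 H
  atom 19: C, bond orders sum to 4 (valence 4) → 0 H
  atom 20: O, bond orders sum to 2 (valence 2) → 0 H
  atom 21: N, bond orders sum to 1 (valence 3) → 2 H
Totals → C:15, H:21, F:3, N:2, O:1.

C15H21F3N2O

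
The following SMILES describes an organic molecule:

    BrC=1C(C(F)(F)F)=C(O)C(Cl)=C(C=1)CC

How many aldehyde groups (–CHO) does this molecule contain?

0

Scan the SMILES for the aldehyde motif — none present.
Groups that are present: 1 hydroxyl.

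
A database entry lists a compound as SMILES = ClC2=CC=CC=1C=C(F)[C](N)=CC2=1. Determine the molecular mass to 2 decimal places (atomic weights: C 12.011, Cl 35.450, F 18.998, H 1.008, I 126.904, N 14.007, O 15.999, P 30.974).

195.62 g/mol

First, the molecular formula is C10H7ClFN (counting implicit H from valence).
  C: 10 × 12.011 = 120.110
  Cl: 1 × 35.450 = 35.450
  F: 1 × 18.998 = 18.998
  H: 7 × 1.008 = 7.056
  N: 1 × 14.007 = 14.007
Sum: 10×12.011 + 1×35.450 + 1×18.998 + 7×1.008 + 1×14.007 = 195.621 → 195.62 g/mol.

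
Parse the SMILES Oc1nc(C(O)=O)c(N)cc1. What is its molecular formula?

C6H6N2O3

Walk through each heavy atom and fill implicit hydrogens from standard valence (C 4, N 3, O 2, S 2, halogen 1); for lowercase aromatic atoms, an aromatic c carries 1 H when it has two neighbours and 0 H with three, and aromatic n carries 0 H:
  atom 1: O, bond orders sum to 1 (valence 2) → 1 H
  atom 2: aromatic c, 3 neighbours → 0 H
  atom 3: aromatic n, 2 neighbours → 0 H
  atom 4: aromatic c, 3 neighbours → 0 H
  atom 5: C, bond orders sum to 4 (valence 4) → 0 H
  atom 6: O, bond orders sum to 1 (valence 2) → 1 H
  atom 7: O, bond orders sum to 2 (valence 2) → 0 H
  atom 8: aromatic c, 3 neighbours → 0 H
  atom 9: N, bond orders sum to 1 (valence 3) → 2 H
  atom 10: aromatic c, 2 neighbours → 1 H
  atom 11: aromatic c, 2 neighbours → 1 H
Totals → C:6, H:6, N:2, O:3.
In Hill order: C6H6N2O3.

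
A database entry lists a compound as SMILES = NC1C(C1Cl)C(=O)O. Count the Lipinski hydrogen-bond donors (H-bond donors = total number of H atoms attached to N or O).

Donors: find every N or O and count the H atoms it carries.
  atom 1 (N): bond orders sum to 1 → 2 H
  atom 7 (O): bond orders sum to 2 → 0 H
  atom 8 (O): bond orders sum to 1 → 1 H
Lipinski HBD = 3.

3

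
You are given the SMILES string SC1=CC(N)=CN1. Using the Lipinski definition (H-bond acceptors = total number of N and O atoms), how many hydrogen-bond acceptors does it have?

N atoms: 2; O atoms: 0.
Lipinski HBA = 2 + 0 = 2.

2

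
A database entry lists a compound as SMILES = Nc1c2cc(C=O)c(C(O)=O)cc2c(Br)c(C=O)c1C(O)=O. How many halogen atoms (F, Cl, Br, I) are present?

1

Halogen atoms appear at heavy-atom position 15 (1×Br).
Other groups present: 2 aldehyde, 2 carboxylic acid, 1 primary amine.
Halogen count: 1.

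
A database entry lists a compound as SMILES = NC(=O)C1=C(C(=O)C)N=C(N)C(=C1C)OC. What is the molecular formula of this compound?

Walk through each heavy atom and fill implicit hydrogens from standard valence (C 4, N 3, O 2, S 2, halogen 1):
  atom 1: N, bond orders sum to 1 (valence 3) → 2 H
  atom 2: C, bond orders sum to 4 (valence 4) → 0 H
  atom 3: O, bond orders sum to 2 (valence 2) → 0 H
  atom 4: C, bond orders sum to 4 (valence 4) → 0 H
  atom 5: C, bond orders sum to 4 (valence 4) → 0 H
  atom 6: C, bond orders sum to 4 (valence 4) → 0 H
  atom 7: O, bond orders sum to 2 (valence 2) → 0 H
  atom 8: C, bond orders sum to 1 (valence 4) → 3 H
  atom 9: N, bond orders sum to 3 (valence 3) → 0 H
  atom 10: C, bond orders sum to 4 (valence 4) → 0 H
  atom 11: N, bond orders sum to 1 (valence 3) → 2 H
  atom 12: C, bond orders sum to 4 (valence 4) → 0 H
  atom 13: C, bond orders sum to 4 (valence 4) → 0 H
  atom 14: C, bond orders sum to 1 (valence 4) → 3 H
  atom 15: O, bond orders sum to 2 (valence 2) → 0 H
  atom 16: C, bond orders sum to 1 (valence 4) → 3 H
Totals → C:10, H:13, N:3, O:3.
In Hill order: C10H13N3O3.

C10H13N3O3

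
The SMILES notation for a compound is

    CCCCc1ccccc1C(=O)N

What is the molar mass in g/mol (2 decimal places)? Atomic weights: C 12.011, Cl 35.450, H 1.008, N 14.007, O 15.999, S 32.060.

177.25 g/mol

First, the molecular formula is C11H15NO (counting implicit H from valence).
  C: 11 × 12.011 = 132.121
  H: 15 × 1.008 = 15.120
  N: 1 × 14.007 = 14.007
  O: 1 × 15.999 = 15.999
Sum: 11×12.011 + 15×1.008 + 1×14.007 + 1×15.999 = 177.247 → 177.25 g/mol.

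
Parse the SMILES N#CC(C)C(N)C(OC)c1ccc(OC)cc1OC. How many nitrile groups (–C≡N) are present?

The nitrile motif appears at heavy-atom position 2 in the SMILES.
Other groups present: 3 ether, 1 primary amine.
Nitrile count: 1.

1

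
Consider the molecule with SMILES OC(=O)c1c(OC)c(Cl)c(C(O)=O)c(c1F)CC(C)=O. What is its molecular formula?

C12H10ClFO6

Walk through each heavy atom and fill implicit hydrogens from standard valence (C 4, N 3, O 2, S 2, halogen 1); for lowercase aromatic atoms, an aromatic c carries 1 H when it has two neighbours and 0 H with three, and aromatic n carries 0 H:
  atom 1: O, bond orders sum to 1 (valence 2) → 1 H
  atom 2: C, bond orders sum to 4 (valence 4) → 0 H
  atom 3: O, bond orders sum to 2 (valence 2) → 0 H
  atom 4: aromatic c, 3 neighbours → 0 H
  atom 5: aromatic c, 3 neighbours → 0 H
  atom 6: O, bond orders sum to 2 (valence 2) → 0 H
  atom 7: C, bond orders sum to 1 (valence 4) → 3 H
  atom 8: aromatic c, 3 neighbours → 0 H
  atom 9: Cl (halogen, monovalent) → 0 H
  atom 10: aromatic c, 3 neighbours → 0 H
  atom 11: C, bond orders sum to 4 (valence 4) → 0 H
  atom 12: O, bond orders sum to 1 (valence 2) → 1 H
  atom 13: O, bond orders sum to 2 (valence 2) → 0 H
  atom 14: aromatic c, 3 neighbours → 0 H
  atom 15: aromatic c, 3 neighbours → 0 H
  atom 16: F (halogen, monovalent) → 0 H
  atom 17: C, bond orders sum to 2 (valence 4) → 2 H
  atom 18: C, bond orders sum to 4 (valence 4) → 0 H
  atom 19: C, bond orders sum to 1 (valence 4) → 3 H
  atom 20: O, bond orders sum to 2 (valence 2) → 0 H
Totals → C:12, H:10, Cl:1, F:1, O:6.
In Hill order: C12H10ClFO6.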